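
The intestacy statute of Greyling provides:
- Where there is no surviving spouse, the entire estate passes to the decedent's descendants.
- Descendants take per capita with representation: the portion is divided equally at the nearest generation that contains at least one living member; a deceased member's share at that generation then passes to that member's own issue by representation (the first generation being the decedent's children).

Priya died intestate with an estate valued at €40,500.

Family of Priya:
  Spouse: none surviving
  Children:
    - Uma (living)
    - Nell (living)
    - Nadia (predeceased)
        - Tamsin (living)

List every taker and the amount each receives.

The entire €40,500 passes to the descendants.
That amount (€40,500) is divided into 3 shares of €13,500: Uma and Nell each take €13,500; Nadia's €13,500 share passes to Nadia's issue.
Nadia's share (€13,500) passes entirely to Tamsin.

Uma: €13,500; Nell: €13,500; Tamsin: €13,500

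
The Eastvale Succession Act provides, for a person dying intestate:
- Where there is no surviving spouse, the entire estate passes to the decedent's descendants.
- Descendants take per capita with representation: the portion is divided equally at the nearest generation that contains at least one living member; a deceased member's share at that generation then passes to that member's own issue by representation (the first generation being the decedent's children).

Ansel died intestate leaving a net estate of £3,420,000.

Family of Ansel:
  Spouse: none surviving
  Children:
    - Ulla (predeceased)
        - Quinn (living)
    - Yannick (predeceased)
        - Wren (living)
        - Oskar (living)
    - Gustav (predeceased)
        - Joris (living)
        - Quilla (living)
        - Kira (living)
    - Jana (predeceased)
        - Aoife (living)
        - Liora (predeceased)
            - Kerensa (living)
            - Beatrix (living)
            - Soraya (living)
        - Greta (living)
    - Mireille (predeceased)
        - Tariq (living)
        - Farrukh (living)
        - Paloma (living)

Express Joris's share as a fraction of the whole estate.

Joris receives 1/12 of the estate.

The entire £3,420,000 passes to the descendants.
No child survives, so the initial division is made at the grandchildren's generation.
That amount (£3,420,000) is divided into 12 shares of £285,000: Quinn, Wren, Oskar, Joris, Quilla, Kira, Aoife, Greta, Tariq, Farrukh, and Paloma each take £285,000; Liora's £285,000 share passes to Liora's issue.
Liora's share (£285,000) is divided into 3 shares of £95,000: Kerensa, Beatrix, and Soraya each take £95,000.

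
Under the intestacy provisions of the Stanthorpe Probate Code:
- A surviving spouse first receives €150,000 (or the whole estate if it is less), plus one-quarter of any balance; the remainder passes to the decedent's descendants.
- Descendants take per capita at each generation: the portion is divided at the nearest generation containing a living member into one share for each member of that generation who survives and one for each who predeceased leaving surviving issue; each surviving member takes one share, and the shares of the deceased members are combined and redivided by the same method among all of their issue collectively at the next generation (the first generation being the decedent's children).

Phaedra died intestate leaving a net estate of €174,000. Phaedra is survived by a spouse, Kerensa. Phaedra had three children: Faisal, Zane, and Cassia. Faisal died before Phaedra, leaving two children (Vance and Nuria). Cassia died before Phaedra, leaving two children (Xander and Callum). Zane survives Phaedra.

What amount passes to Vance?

Vance receives €3,000.

Kerensa first takes €150,000, leaving a balance of €24,000. Kerensa then takes one-quarter of the balance (€6,000), for a total of €156,000. The remaining €18,000 passes to the descendants.
The descendants' portion (€18,000) is divided at the children's generation into 3 shares of €6,000. Zane takes €6,000. The 2 shares of the deceased (Faisal and Cassia) are combined into a pool of €12,000.
That pool (€12,000) is divided at the grandchildren's generation equally among Vance, Nuria, Xander, and Callum: €3,000 each.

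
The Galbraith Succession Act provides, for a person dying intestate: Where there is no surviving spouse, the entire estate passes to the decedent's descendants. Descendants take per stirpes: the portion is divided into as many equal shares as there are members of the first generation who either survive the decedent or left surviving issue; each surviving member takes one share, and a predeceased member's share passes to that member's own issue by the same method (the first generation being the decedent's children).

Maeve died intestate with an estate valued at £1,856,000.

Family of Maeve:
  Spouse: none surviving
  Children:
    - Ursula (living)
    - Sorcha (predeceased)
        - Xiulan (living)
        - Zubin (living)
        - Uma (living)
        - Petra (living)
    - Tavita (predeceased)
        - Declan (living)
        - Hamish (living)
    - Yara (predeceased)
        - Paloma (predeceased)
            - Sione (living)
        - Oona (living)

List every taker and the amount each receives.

Ursula: £464,000; Xiulan: £116,000; Zubin: £116,000; Uma: £116,000; Petra: £116,000; Declan: £232,000; Hamish: £232,000; Sione: £232,000; Oona: £232,000

The entire £1,856,000 passes to the descendants.
That amount (£1,856,000) is divided into 4 shares of £464,000: Ursula takes £464,000; Sorcha's £464,000 share passes to Sorcha's issue; Tavita's £464,000 share passes to Tavita's issue; Yara's £464,000 share passes to Yara's issue.
Sorcha's share (£464,000) is divided into 4 shares of £116,000: Xiulan, Zubin, Uma, and Petra each take £116,000.
Tavita's share (£464,000) is divided into 2 shares of £232,000: Declan and Hamish each take £232,000.
Yara's share (£464,000) is divided into 2 shares of £232,000: Oona takes £232,000; Paloma's £232,000 share passes to Paloma's issue.
Paloma's share (£232,000) passes entirely to Sione.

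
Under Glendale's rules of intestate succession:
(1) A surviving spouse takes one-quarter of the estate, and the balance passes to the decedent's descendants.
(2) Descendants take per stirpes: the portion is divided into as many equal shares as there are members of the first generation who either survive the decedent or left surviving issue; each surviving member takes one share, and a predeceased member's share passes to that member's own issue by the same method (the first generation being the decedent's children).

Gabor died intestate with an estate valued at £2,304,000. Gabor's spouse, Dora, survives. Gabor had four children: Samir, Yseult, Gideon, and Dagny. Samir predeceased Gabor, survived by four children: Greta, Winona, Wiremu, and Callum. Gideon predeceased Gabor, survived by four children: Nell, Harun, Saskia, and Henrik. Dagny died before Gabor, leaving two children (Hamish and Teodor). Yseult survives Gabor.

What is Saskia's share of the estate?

Saskia receives £108,000.

Dora takes one-quarter of £2,304,000 = £576,000. The remaining £1,728,000 passes to the descendants.
The descendants' portion (£1,728,000) is divided into 4 shares of £432,000: Yseult takes £432,000; Samir's £432,000 share passes to Samir's issue; Gideon's £432,000 share passes to Gideon's issue; Dagny's £432,000 share passes to Dagny's issue.
Samir's share (£432,000) is divided into 4 shares of £108,000: Greta, Winona, Wiremu, and Callum each take £108,000.
Gideon's share (£432,000) is divided into 4 shares of £108,000: Nell, Harun, Saskia, and Henrik each take £108,000.
Dagny's share (£432,000) is divided into 2 shares of £216,000: Hamish and Teodor each take £216,000.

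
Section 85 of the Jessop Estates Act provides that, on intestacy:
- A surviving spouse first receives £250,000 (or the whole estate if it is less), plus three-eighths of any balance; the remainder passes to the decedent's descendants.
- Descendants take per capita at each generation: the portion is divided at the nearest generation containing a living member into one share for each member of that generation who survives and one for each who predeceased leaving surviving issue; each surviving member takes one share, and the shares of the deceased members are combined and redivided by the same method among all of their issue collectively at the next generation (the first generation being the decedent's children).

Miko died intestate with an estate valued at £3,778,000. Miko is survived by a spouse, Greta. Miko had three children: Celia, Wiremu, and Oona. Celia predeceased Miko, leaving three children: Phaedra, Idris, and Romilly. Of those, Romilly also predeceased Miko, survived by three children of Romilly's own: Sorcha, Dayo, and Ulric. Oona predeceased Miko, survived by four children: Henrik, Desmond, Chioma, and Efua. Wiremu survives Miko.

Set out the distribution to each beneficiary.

Greta: £1,573,000; Phaedra: £210,000; Idris: £210,000; Sorcha: £70,000; Dayo: £70,000; Ulric: £70,000; Wiremu: £735,000; Henrik: £210,000; Desmond: £210,000; Chioma: £210,000; Efua: £210,000

Greta first takes £250,000, leaving a balance of £3,528,000. Greta then takes three-eighths of the balance (£1,323,000), for a total of £1,573,000. The remaining £2,205,000 passes to the descendants.
The descendants' portion (£2,205,000) is divided at the children's generation into 3 shares of £735,000. Wiremu takes £735,000. The 2 shares of the deceased (Celia and Oona) are combined into a pool of £1,470,000.
That pool (£1,470,000) is divided at the grandchildren's generation into 7 shares of £210,000. Phaedra, Idris, Henrik, Desmond, Chioma, and Efua each take £210,000. The remaining share for the deceased Romilly (£210,000) is carried to the next generation.
That pool (£210,000) is divided at the great-grandchildren's generation equally among Sorcha, Dayo, and Ulric: £70,000 each.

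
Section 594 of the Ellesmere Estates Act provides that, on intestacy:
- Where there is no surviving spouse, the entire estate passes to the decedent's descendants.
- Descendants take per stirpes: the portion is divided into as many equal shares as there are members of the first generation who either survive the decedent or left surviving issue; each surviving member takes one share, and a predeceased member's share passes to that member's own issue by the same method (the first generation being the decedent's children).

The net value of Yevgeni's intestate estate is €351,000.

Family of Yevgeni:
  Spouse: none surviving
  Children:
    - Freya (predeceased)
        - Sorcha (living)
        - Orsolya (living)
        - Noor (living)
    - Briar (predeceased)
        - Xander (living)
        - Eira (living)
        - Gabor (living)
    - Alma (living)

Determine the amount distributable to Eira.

The entire €351,000 passes to the descendants.
That amount (€351,000) is divided into 3 shares of €117,000: Alma takes €117,000; Freya's €117,000 share passes to Freya's issue; Briar's €117,000 share passes to Briar's issue.
Freya's share (€117,000) is divided into 3 shares of €39,000: Sorcha, Orsolya, and Noor each take €39,000.
Briar's share (€117,000) is divided into 3 shares of €39,000: Xander, Eira, and Gabor each take €39,000.

Eira receives €39,000.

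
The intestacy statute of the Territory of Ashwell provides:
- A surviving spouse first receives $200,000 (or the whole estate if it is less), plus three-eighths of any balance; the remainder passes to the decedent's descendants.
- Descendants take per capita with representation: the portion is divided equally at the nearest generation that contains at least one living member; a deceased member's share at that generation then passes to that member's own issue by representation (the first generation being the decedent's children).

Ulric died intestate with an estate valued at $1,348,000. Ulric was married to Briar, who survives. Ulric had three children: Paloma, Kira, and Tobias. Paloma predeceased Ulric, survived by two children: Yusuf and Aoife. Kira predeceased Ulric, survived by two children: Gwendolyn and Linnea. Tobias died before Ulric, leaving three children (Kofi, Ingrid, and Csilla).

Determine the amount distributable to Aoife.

Briar first takes $200,000, leaving a balance of $1,148,000. Briar then takes three-eighths of the balance ($430,500), for a total of $630,500. The remaining $717,500 passes to the descendants.
No child survives, so the initial division is made at the grandchildren's generation.
The descendants' portion ($717,500) is divided into 7 shares of $102,500: Yusuf, Aoife, Gwendolyn, Linnea, Kofi, Ingrid, and Csilla each take $102,500.

Aoife receives $102,500.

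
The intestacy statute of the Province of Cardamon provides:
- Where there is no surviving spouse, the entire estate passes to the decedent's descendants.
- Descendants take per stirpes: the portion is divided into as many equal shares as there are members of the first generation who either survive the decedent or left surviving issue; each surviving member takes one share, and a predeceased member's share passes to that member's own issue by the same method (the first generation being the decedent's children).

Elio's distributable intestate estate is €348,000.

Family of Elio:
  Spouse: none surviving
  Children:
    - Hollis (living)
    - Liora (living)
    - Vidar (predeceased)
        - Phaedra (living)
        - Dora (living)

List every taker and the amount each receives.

The entire €348,000 passes to the descendants.
That amount (€348,000) is divided into 3 shares of €116,000: Hollis and Liora each take €116,000; Vidar's €116,000 share passes to Vidar's issue.
Vidar's share (€116,000) is divided into 2 shares of €58,000: Phaedra and Dora each take €58,000.

Hollis: €116,000; Liora: €116,000; Phaedra: €58,000; Dora: €58,000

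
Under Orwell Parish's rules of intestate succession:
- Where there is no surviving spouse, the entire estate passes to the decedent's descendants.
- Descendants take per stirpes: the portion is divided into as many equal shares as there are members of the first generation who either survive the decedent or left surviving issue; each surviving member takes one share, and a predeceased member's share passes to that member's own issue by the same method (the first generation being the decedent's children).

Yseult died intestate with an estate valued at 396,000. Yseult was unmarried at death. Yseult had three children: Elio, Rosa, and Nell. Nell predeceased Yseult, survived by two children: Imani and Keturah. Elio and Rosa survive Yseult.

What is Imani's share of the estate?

The entire 396,000 passes to the descendants.
That amount (396,000) is divided into 3 shares of 132,000: Elio and Rosa each take 132,000; Nell's 132,000 share passes to Nell's issue.
Nell's share (132,000) is divided into 2 shares of 66,000: Imani and Keturah each take 66,000.

Imani receives 66,000.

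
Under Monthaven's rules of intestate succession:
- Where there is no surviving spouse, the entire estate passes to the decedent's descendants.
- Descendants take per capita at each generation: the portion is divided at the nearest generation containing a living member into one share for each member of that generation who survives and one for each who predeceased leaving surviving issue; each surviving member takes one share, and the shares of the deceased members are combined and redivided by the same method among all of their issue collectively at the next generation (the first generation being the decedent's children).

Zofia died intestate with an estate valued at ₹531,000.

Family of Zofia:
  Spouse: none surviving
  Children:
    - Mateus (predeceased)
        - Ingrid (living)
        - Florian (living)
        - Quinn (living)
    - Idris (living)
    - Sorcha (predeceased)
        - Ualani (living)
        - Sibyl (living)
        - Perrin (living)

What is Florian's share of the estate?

Florian receives ₹59,000.

The entire ₹531,000 passes to the descendants.
That amount (₹531,000) is divided at the children's generation into 3 shares of ₹177,000. Idris takes ₹177,000. The 2 shares of the deceased (Mateus and Sorcha) are combined into a pool of ₹354,000.
That pool (₹354,000) is divided at the grandchildren's generation equally among Ingrid, Florian, Quinn, Ualani, Sibyl, and Perrin: ₹59,000 each.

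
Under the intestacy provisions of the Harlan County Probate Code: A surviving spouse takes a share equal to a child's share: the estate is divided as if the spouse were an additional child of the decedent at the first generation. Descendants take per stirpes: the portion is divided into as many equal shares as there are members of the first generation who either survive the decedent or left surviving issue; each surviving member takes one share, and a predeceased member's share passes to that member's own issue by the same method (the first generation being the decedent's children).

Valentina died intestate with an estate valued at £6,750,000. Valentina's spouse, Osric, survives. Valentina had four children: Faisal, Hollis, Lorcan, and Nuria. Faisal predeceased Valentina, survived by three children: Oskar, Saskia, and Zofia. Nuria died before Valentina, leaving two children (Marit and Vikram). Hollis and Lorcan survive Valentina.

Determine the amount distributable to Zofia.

Zofia receives £450,000.

The spouse counts as an additional share at the children's level, so there are 5 primary shares of £1,350,000. Osric takes one such share (£1,350,000).
The children's combined portion (£5,400,000) is divided into 4 shares of £1,350,000: Hollis and Lorcan each take £1,350,000; Faisal's £1,350,000 share passes to Faisal's issue; Nuria's £1,350,000 share passes to Nuria's issue.
Faisal's share (£1,350,000) is divided into 3 shares of £450,000: Oskar, Saskia, and Zofia each take £450,000.
Nuria's share (£1,350,000) is divided into 2 shares of £675,000: Marit and Vikram each take £675,000.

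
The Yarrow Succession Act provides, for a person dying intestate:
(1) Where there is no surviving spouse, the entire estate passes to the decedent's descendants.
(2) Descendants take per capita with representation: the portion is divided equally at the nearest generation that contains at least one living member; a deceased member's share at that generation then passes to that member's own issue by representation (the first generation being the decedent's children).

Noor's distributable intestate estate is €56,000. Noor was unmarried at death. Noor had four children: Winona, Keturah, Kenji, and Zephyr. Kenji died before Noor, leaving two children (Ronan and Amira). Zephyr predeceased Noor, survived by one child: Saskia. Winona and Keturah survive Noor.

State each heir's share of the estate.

Winona: €14,000; Keturah: €14,000; Ronan: €7,000; Amira: €7,000; Saskia: €14,000

The entire €56,000 passes to the descendants.
That amount (€56,000) is divided into 4 shares of €14,000: Winona and Keturah each take €14,000; Kenji's €14,000 share passes to Kenji's issue; Zephyr's €14,000 share passes to Zephyr's issue.
Kenji's share (€14,000) is divided into 2 shares of €7,000: Ronan and Amira each take €7,000.
Zephyr's share (€14,000) passes entirely to Saskia.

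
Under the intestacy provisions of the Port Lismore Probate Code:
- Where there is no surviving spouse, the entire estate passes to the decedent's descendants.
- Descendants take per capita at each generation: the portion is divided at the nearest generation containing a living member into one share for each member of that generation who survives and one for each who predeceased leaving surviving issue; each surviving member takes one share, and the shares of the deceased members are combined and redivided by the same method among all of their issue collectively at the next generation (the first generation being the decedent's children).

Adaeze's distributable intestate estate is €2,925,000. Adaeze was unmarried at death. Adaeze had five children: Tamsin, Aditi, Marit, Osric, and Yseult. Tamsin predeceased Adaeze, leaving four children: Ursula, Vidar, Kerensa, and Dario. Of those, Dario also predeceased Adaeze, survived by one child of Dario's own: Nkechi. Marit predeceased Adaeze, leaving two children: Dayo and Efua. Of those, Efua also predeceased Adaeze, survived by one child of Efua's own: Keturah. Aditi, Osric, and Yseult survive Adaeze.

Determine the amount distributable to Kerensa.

The entire €2,925,000 passes to the descendants.
That amount (€2,925,000) is divided at the children's generation into 5 shares of €585,000. Aditi, Osric, and Yseult each take €585,000. The 2 shares of the deceased (Tamsin and Marit) are combined into a pool of €1,170,000.
That pool (€1,170,000) is divided at the grandchildren's generation into 6 shares of €195,000. Ursula, Vidar, Kerensa, and Dayo each take €195,000. The 2 shares of the deceased (Dario and Efua) are combined into a pool of €390,000.
That pool (€390,000) is divided at the great-grandchildren's generation equally among Nkechi and Keturah: €195,000 each.

Kerensa receives €195,000.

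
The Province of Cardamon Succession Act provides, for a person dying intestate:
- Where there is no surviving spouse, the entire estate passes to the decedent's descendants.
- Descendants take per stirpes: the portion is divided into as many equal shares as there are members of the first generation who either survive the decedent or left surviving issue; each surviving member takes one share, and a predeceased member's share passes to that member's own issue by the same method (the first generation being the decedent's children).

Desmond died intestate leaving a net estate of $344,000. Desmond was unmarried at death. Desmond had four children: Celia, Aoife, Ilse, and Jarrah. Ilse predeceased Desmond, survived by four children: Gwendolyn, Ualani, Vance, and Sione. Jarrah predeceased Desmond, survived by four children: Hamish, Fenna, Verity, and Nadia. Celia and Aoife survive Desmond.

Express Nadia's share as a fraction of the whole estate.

The entire $344,000 passes to the descendants.
That amount ($344,000) is divided into 4 shares of $86,000: Celia and Aoife each take $86,000; Ilse's $86,000 share passes to Ilse's issue; Jarrah's $86,000 share passes to Jarrah's issue.
Ilse's share ($86,000) is divided into 4 shares of $21,500: Gwendolyn, Ualani, Vance, and Sione each take $21,500.
Jarrah's share ($86,000) is divided into 4 shares of $21,500: Hamish, Fenna, Verity, and Nadia each take $21,500.

Nadia receives 1/16 of the estate.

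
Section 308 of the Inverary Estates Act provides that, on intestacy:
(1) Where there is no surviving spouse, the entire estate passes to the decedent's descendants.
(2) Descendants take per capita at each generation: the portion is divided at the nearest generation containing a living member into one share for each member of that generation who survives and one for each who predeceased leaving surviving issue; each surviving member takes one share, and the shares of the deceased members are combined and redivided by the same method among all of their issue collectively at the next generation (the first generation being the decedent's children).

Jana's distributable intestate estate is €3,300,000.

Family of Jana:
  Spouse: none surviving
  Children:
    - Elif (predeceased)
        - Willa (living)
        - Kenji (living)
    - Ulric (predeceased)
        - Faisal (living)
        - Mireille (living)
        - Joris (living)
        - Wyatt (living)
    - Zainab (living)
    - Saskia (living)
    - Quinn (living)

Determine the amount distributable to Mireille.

Mireille receives €220,000.

The entire €3,300,000 passes to the descendants.
That amount (€3,300,000) is divided at the children's generation into 5 shares of €660,000. Zainab, Saskia, and Quinn each take €660,000. The 2 shares of the deceased (Elif and Ulric) are combined into a pool of €1,320,000.
That pool (€1,320,000) is divided at the grandchildren's generation equally among Willa, Kenji, Faisal, Mireille, Joris, and Wyatt: €220,000 each.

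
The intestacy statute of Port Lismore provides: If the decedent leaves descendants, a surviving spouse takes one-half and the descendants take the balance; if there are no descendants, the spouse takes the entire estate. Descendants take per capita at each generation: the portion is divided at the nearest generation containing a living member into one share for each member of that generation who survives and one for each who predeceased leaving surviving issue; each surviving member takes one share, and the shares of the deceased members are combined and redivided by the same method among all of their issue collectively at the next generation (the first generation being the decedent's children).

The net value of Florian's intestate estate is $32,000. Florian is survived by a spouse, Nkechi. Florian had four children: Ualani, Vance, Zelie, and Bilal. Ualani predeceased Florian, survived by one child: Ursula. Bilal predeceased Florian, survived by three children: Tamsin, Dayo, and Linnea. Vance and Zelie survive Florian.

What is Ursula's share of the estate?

Ursula receives $2,000.

Nkechi takes one-half of $32,000 = $16,000. The remaining $16,000 passes to the descendants.
The descendants' portion ($16,000) is divided at the children's generation into 4 shares of $4,000. Vance and Zelie each take $4,000. The 2 shares of the deceased (Ualani and Bilal) are combined into a pool of $8,000.
That pool ($8,000) is divided at the grandchildren's generation equally among Ursula, Tamsin, Dayo, and Linnea: $2,000 each.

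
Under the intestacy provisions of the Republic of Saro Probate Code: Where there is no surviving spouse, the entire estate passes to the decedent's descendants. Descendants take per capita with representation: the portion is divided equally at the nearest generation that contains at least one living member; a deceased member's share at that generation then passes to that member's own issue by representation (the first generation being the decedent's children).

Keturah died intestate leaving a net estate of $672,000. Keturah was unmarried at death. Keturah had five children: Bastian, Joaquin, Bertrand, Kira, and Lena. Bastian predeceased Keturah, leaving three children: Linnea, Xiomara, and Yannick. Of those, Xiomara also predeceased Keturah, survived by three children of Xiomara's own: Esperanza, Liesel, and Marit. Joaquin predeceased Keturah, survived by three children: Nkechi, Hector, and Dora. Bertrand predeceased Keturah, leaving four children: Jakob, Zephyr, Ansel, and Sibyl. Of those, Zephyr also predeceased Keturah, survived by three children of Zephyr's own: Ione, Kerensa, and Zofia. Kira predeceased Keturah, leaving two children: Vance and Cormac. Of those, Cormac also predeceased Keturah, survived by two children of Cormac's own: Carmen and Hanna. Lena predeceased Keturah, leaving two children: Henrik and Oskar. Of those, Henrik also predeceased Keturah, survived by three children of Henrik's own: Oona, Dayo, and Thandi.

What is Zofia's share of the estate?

Zofia receives $16,000.

The entire $672,000 passes to the descendants.
No child survives, so the initial division is made at the grandchildren's generation.
That amount ($672,000) is divided into 14 shares of $48,000: Linnea, Yannick, Nkechi, Hector, Dora, Jakob, Ansel, Sibyl, Vance, and Oskar each take $48,000; Xiomara's $48,000 share passes to Xiomara's issue; Zephyr's $48,000 share passes to Zephyr's issue; Cormac's $48,000 share passes to Cormac's issue; Henrik's $48,000 share passes to Henrik's issue.
Xiomara's share ($48,000) is divided into 3 shares of $16,000: Esperanza, Liesel, and Marit each take $16,000.
Zephyr's share ($48,000) is divided into 3 shares of $16,000: Ione, Kerensa, and Zofia each take $16,000.
Cormac's share ($48,000) is divided into 2 shares of $24,000: Carmen and Hanna each take $24,000.
Henrik's share ($48,000) is divided into 3 shares of $16,000: Oona, Dayo, and Thandi each take $16,000.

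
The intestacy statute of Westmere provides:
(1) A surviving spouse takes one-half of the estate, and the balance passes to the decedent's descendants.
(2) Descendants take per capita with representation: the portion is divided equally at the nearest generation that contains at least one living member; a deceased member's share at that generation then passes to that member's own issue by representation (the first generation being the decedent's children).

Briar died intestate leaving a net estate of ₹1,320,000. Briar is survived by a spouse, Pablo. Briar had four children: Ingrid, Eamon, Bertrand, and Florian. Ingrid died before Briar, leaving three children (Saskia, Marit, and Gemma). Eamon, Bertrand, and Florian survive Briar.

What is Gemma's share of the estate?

Pablo takes one-half of ₹1,320,000 = ₹660,000. The remaining ₹660,000 passes to the descendants.
The descendants' portion (₹660,000) is divided into 4 shares of ₹165,000: Eamon, Bertrand, and Florian each take ₹165,000; Ingrid's ₹165,000 share passes to Ingrid's issue.
Ingrid's share (₹165,000) is divided into 3 shares of ₹55,000: Saskia, Marit, and Gemma each take ₹55,000.

Gemma receives ₹55,000.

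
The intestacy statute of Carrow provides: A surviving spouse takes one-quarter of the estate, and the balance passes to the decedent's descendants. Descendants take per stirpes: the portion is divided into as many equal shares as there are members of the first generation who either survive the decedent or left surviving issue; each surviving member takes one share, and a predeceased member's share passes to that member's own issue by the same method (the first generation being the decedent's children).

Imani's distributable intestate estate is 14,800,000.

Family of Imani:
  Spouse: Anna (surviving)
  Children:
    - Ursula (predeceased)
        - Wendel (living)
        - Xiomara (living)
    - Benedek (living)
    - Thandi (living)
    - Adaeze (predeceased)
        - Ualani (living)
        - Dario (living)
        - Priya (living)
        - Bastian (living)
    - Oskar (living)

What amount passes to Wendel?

Wendel receives 1,110,000.

Anna takes one-quarter of 14,800,000 = 3,700,000. The remaining 11,100,000 passes to the descendants.
The descendants' portion (11,100,000) is divided into 5 shares of 2,220,000: Benedek, Thandi, and Oskar each take 2,220,000; Ursula's 2,220,000 share passes to Ursula's issue; Adaeze's 2,220,000 share passes to Adaeze's issue.
Ursula's share (2,220,000) is divided into 2 shares of 1,110,000: Wendel and Xiomara each take 1,110,000.
Adaeze's share (2,220,000) is divided into 4 shares of 555,000: Ualani, Dario, Priya, and Bastian each take 555,000.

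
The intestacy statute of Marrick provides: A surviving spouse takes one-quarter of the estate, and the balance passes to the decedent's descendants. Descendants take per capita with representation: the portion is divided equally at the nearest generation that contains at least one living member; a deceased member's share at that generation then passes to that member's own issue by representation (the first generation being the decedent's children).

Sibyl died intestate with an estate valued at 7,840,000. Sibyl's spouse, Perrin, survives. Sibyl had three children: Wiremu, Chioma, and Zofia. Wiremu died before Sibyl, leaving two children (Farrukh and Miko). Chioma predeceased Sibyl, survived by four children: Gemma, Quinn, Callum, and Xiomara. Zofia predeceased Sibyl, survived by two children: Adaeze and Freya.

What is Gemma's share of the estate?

Gemma receives 735,000.

Perrin takes one-quarter of 7,840,000 = 1,960,000. The remaining 5,880,000 passes to the descendants.
No child survives, so the initial division is made at the grandchildren's generation.
The descendants' portion (5,880,000) is divided into 8 shares of 735,000: Farrukh, Miko, Gemma, Quinn, Callum, Xiomara, Adaeze, and Freya each take 735,000.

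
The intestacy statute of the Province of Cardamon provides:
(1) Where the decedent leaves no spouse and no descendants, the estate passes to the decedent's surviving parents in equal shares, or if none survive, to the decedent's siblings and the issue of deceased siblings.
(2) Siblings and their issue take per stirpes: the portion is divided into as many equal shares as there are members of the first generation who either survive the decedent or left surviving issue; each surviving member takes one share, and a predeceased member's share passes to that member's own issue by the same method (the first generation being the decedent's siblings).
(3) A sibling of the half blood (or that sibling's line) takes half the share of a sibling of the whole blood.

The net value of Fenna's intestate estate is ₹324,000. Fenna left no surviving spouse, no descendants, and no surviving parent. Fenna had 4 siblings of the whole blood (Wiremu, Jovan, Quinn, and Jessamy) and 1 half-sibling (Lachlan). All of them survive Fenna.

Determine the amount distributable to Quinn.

The entire ₹324,000 passes to the siblings and their issue.
Counting each half-blood sibling's line as half a unit, there are 9/2 units in ₹324,000, so one unit is ₹72,000. Whole-blood lines (Wiremu, Jovan, Quinn, and Jessamy) take ₹72,000 each; half-blood lines (Lachlan) take ₹36,000 each.

Quinn receives ₹72,000.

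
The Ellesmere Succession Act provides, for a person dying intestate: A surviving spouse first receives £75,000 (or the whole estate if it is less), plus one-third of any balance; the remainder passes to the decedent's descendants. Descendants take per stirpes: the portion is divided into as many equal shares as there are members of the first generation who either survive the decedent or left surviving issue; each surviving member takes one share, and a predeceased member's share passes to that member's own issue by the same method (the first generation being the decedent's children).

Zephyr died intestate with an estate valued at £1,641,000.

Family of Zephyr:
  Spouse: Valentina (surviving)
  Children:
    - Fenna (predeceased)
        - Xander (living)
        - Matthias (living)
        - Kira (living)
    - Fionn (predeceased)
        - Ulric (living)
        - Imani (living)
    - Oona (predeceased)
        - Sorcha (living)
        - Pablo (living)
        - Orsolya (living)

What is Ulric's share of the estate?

Valentina first takes £75,000, leaving a balance of £1,566,000. Valentina then takes one-third of the balance (£522,000), for a total of £597,000. The remaining £1,044,000 passes to the descendants.
The descendants' portion (£1,044,000) is divided into 3 shares of £348,000: Fenna's £348,000 share passes to Fenna's issue; Fionn's £348,000 share passes to Fionn's issue; Oona's £348,000 share passes to Oona's issue.
Fenna's share (£348,000) is divided into 3 shares of £116,000: Xander, Matthias, and Kira each take £116,000.
Fionn's share (£348,000) is divided into 2 shares of £174,000: Ulric and Imani each take £174,000.
Oona's share (£348,000) is divided into 3 shares of £116,000: Sorcha, Pablo, and Orsolya each take £116,000.

Ulric receives £174,000.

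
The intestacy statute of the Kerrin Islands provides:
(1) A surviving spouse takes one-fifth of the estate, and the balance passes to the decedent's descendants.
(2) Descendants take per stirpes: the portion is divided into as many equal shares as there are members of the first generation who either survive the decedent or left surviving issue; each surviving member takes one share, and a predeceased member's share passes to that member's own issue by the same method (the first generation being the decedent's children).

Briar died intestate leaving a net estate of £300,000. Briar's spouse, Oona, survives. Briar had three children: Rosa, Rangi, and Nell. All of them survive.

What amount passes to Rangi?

Rangi receives £80,000.

Oona takes one-fifth of £300,000 = £60,000. The remaining £240,000 passes to the descendants.
The descendants' portion (£240,000) is divided into 3 shares of £80,000: Rosa, Rangi, and Nell each take £80,000.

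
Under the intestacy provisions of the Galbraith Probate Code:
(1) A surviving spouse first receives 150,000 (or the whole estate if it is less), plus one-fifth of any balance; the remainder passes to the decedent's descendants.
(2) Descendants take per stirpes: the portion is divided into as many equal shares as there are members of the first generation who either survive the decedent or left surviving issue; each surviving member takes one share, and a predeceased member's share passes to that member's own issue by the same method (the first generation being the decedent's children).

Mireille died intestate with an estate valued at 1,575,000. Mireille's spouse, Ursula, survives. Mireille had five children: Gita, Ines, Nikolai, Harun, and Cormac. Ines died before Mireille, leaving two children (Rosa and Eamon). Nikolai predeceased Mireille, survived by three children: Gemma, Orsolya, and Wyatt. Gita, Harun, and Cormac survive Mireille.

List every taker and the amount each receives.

Ursula: 435,000; Gita: 228,000; Rosa: 114,000; Eamon: 114,000; Gemma: 76,000; Orsolya: 76,000; Wyatt: 76,000; Harun: 228,000; Cormac: 228,000

Ursula first takes 150,000, leaving a balance of 1,425,000. Ursula then takes one-fifth of the balance (285,000), for a total of 435,000. The remaining 1,140,000 passes to the descendants.
The descendants' portion (1,140,000) is divided into 5 shares of 228,000: Gita, Harun, and Cormac each take 228,000; Ines's 228,000 share passes to Ines's issue; Nikolai's 228,000 share passes to Nikolai's issue.
Ines's share (228,000) is divided into 2 shares of 114,000: Rosa and Eamon each take 114,000.
Nikolai's share (228,000) is divided into 3 shares of 76,000: Gemma, Orsolya, and Wyatt each take 76,000.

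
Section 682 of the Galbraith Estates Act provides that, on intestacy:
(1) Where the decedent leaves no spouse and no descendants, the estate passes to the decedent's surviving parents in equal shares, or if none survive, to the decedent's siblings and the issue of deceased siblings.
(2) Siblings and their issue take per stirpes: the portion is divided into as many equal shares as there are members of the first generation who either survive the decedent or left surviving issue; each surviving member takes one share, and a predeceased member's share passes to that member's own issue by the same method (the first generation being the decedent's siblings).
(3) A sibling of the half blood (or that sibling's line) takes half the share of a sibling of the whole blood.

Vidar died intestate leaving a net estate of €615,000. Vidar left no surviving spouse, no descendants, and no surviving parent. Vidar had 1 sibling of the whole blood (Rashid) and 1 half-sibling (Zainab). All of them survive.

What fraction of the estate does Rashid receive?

Rashid receives 2/3 of the estate.

The entire €615,000 passes to the siblings and their issue.
Counting each half-blood sibling's line as half a unit, there are 3/2 units in €615,000, so one unit is €410,000. Whole-blood lines (Rashid) take €410,000 each; half-blood lines (Zainab) take €205,000 each.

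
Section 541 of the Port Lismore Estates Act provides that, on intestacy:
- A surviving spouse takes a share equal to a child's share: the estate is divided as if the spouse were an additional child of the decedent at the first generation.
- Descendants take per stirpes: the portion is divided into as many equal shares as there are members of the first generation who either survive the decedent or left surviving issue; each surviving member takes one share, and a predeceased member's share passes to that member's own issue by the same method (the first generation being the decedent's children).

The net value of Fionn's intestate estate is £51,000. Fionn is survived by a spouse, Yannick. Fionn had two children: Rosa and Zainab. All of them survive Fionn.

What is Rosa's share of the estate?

Rosa receives £17,000.

The spouse counts as an additional share at the children's level, so there are 3 primary shares of £17,000. Yannick takes one such share (£17,000).
The children's combined portion (£34,000) is divided into 2 shares of £17,000: Rosa and Zainab each take £17,000.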